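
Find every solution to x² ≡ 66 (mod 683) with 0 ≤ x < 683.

Since 683 ≡ 3 (mod 4), a square root of 66 is 66^((683+1)/4) = 66^171 mod 683.
Repeated squaring: 66^2≡258, 66^4≡313, 66^8≡300, 66^16≡527, 66^32≡431, 66^64≡668, 66^128≡225 (mod 683).
66^171 = 66^(128+32+8+2+1) ≡ 59 (mod 683).
Check: 59² = 3481 ≡ 66 (mod 683). The two roots are 59 and 624.

59, 624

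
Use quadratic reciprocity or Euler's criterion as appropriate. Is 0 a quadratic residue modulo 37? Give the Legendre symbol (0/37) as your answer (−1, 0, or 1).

0

Top reduces to 0: gcd > 1, so the symbol is 0.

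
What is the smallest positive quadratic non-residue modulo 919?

3

(2/919) = +1, so 2 is a residue.
(3/919) = −1, so 3 is the smallest positive non-residue mod 919.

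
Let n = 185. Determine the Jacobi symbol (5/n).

Reciprocity: 5 ≡ 1 and 185 ≡ 1 (mod 4), so (5/185) = +(185/5).
Reduce top mod 5: now compute (0/5).
Top reduces to 0: gcd > 1, so the symbol is 0.

0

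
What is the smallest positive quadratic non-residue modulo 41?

(2/41) = +1, so 2 is a residue.
(3/41) = −1, so 3 is the smallest positive non-residue mod 41.

3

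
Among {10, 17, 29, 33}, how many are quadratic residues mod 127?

1

(10/127) = -1 → non-residue.
(17/127) = +1 → QR.
(29/127) = -1 → non-residue.
(33/127) = -1 → non-residue.
Total quadratic residues among the 4: 1.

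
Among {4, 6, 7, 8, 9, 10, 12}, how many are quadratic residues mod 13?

4

(4/13) = +1 → QR.
(6/13) = -1 → non-residue.
(7/13) = -1 → non-residue.
(8/13) = -1 → non-residue.
(9/13) = +1 → QR.
(10/13) = +1 → QR.
(12/13) = +1 → QR.
Total quadratic residues among the 7: 4.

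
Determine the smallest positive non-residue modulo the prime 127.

(2/127) = +1, so 2 is a residue.
(3/127) = −1, so 3 is the smallest positive non-residue mod 127.

3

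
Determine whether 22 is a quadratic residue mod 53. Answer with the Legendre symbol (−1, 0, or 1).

Euler's criterion: (22/53) ≡ 22^26 (mod 53).
22^2 ≡ 7 (mod 53)
22^4 ≡ 49 (mod 53)
22^8 ≡ 16 (mod 53)
22^16 ≡ 44 (mod 53)
22^26 = 22^(16+8+2) ≡ 52 (mod 53).
Result is 52 ≡ −1, so (22/53) = −1.

-1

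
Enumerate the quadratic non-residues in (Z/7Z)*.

3, 5, 6

Square k = 1,…,3 (k and 7−k give the same square):
1²=1, 2²=4, 3²≡2 (mod 7).
The residues are {1, 2, 4}; the non-residues are the remaining 3 nonzero classes.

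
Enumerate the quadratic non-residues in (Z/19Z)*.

Square k = 1,…,9 (k and 19−k give the same square):
1²=1, 2²=4, 3²=9, 4²=16, 5²≡6, 6²≡17, 7²≡11, 8²≡7, 9²≡5 (mod 19).
The residues are {1, 4, 5, 6, 7, 9, 11, 16, 17}; the non-residues are the remaining 9 nonzero classes.

2 3 8 10 12 13 14 15 18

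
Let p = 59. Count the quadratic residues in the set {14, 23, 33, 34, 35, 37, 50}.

(14/59) = -1 → non-residue.
(23/59) = -1 → non-residue.
(33/59) = -1 → non-residue.
(34/59) = -1 → non-residue.
(35/59) = +1 → QR.
(37/59) = -1 → non-residue.
(50/59) = -1 → non-residue.
Total quadratic residues among the 7: 1.

1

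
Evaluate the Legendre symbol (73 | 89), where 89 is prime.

1

Euler's criterion: (73/89) ≡ 73^44 (mod 89).
73^2 ≡ 78 (mod 89)
73^4 ≡ 32 (mod 89)
73^8 ≡ 45 (mod 89)
73^16 ≡ 67 (mod 89)
73^32 ≡ 39 (mod 89)
73^44 = 73^(32+8+4) ≡ 1 (mod 89).
Result is 1, so (73/89) = 1.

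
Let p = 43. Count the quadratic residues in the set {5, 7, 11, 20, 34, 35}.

(5/43) = -1 → non-residue.
(7/43) = -1 → non-residue.
(11/43) = +1 → QR.
(20/43) = -1 → non-residue.
(34/43) = -1 → non-residue.
(35/43) = +1 → QR.
Total quadratic residues among the 6: 2.

2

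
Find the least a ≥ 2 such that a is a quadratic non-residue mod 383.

(2/383) = +1, so 2 is a residue.
(3/383) = +1, so 3 is a residue.
(4/383) = +1, so 4 is a residue.
(5/383) = −1, so 5 is the smallest positive non-residue mod 383.

5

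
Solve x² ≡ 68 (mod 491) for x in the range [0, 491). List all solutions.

Since 491 ≡ 3 (mod 4), a square root of 68 is 68^((491+1)/4) = 68^123 mod 491.
Repeated squaring: 68^2≡205, 68^4≡290, 68^8≡139, 68^16≡172, 68^32≡124, 68^64≡155 (mod 491).
68^123 = 68^(64+32+16+8+2+1) ≡ 331 (mod 491).
Check: 331² = 109561 ≡ 68 (mod 491). The two roots are 160 and 331.

160, 331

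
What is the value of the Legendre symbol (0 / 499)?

Top reduces to 0: gcd > 1, so the symbol is 0.

0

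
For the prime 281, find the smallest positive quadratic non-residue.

(2/281) = +1, so 2 is a residue.
(3/281) = −1, so 3 is the smallest positive non-residue mod 281.

3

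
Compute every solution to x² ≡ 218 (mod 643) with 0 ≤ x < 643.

Since 643 ≡ 3 (mod 4), a square root of 218 is 218^((643+1)/4) = 218^161 mod 643.
Repeated squaring: 218^2≡585, 218^4≡149, 218^8≡339, 218^16≡467, 218^32≡112, 218^64≡327, 218^128≡191 (mod 643).
218^161 = 218^(128+32+1) ≡ 420 (mod 643).
Check: 420² = 176400 ≡ 218 (mod 643). The two roots are 223 and 420.

223, 420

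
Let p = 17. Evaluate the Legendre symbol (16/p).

Euler's criterion: (16/17) ≡ 16^8 (mod 17).
16^2 ≡ 1 (mod 17)
16^4 ≡ 1 (mod 17)
16^8 ≡ 1 (mod 17)
16^8 = 16^(8) ≡ 1 (mod 17).
Result is 1, so (16/17) = 1.

1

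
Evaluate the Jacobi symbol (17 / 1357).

Reciprocity: 17 ≡ 1 and 1357 ≡ 1 (mod 4), so (17/1357) = +(1357/17).
Reduce top mod 17: now compute (14/17).
Pull out 2: since 17 ≡ 1 (mod 8), (2/17) = +1.
Reciprocity: 7 ≡ 3 and 17 ≡ 1 (mod 4), so (7/17) = +(17/7).
Reduce top mod 7: now compute (3/7).
Reciprocity: 3 ≡ 3 and 7 ≡ 3 (mod 4), so (3/7) = −(7/3).
Reduce top mod 3: now compute (1/3).
Reached (1/3) = 1. Collecting the sign flips along the way, the symbol is -1.

-1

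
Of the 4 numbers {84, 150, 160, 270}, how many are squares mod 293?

(84/293) = +1 → QR.
(150/293) = +1 → QR.
(160/293) = +1 → QR.
(270/293) = -1 → non-residue.
Total quadratic residues among the 4: 3.

3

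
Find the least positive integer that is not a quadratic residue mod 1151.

(2/1151) = +1, so 2 is a residue.
(3/1151) = +1, so 3 is a residue.
(4/1151) = +1, so 4 is a residue.
(5/1151) = +1, so 5 is a residue.
(6/1151) = +1, so 6 is a residue.
(7/1151) = +1, so 7 is a residue.
(8/1151) = +1, so 8 is a residue.
(9/1151) = +1, so 9 is a residue.
(10/1151) = +1, so 10 is a residue.
(11/1151) = +1, so 11 is a residue.
(12/1151) = +1, so 12 is a residue.
(13/1151) = −1, so 13 is the smallest positive non-residue mod 1151.

13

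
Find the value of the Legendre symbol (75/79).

-1

Euler's criterion: (75/79) ≡ 75^39 (mod 79).
75^2 ≡ 16 (mod 79)
75^4 ≡ 19 (mod 79)
75^8 ≡ 45 (mod 79)
75^16 ≡ 50 (mod 79)
75^32 ≡ 51 (mod 79)
75^39 = 75^(32+4+2+1) ≡ 78 (mod 79).
Result is 78 ≡ −1, so (75/79) = −1.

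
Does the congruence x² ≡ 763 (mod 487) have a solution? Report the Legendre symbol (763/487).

Euler's criterion: (763/487) ≡ 276^243 (mod 487).
276^2 ≡ 204 (mod 487)
276^4 ≡ 221 (mod 487)
276^8 ≡ 141 (mod 487)
276^16 ≡ 401 (mod 487)
276^32 ≡ 91 (mod 487)
276^64 ≡ 2 (mod 487)
276^128 ≡ 4 (mod 487)
276^243 = 276^(128+64+32+16+2+1) ≡ 1 (mod 487).
Result is 1, so (763/487) = 1.

1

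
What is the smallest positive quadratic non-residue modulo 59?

2

(2/59) = −1, so 2 is the smallest positive non-residue mod 59.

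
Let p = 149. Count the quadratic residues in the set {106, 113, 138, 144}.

2

(106/149) = -1 → non-residue.
(113/149) = +1 → QR.
(138/149) = -1 → non-residue.
(144/149) = +1 → QR.
Total quadratic residues among the 4: 2.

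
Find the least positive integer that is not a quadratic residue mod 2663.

5

(2/2663) = +1, so 2 is a residue.
(3/2663) = +1, so 3 is a residue.
(4/2663) = +1, so 4 is a residue.
(5/2663) = −1, so 5 is the smallest positive non-residue mod 2663.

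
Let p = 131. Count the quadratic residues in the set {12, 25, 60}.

3

(12/131) = +1 → QR.
(25/131) = +1 → QR.
(60/131) = +1 → QR.
Total quadratic residues among the 3: 3.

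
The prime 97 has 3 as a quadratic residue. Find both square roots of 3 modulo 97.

10, 87

97 ≡ 1 (mod 4), so we find a root by search.
Trying successive values, 10² = 100 ≡ 3 (mod 97). The other root is 97 − 10 = 87.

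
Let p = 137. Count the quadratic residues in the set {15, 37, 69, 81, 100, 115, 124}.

6

(15/137) = +1 → QR.
(37/137) = +1 → QR.
(69/137) = +1 → QR.
(81/137) = +1 → QR.
(100/137) = +1 → QR.
(115/137) = +1 → QR.
(124/137) = -1 → non-residue.
Total quadratic residues among the 7: 6.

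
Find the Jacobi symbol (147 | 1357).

Reciprocity: 147 ≡ 3 and 1357 ≡ 1 (mod 4), so (147/1357) = +(1357/147).
Reduce top mod 147: now compute (34/147).
Pull out 2: since 147 ≡ 3 (mod 8), (2/147) = -1.
Reciprocity: 17 ≡ 1 and 147 ≡ 3 (mod 4), so (17/147) = +(147/17).
Reduce top mod 17: now compute (11/17).
Reciprocity: 11 ≡ 3 and 17 ≡ 1 (mod 4), so (11/17) = +(17/11).
Reduce top mod 11: now compute (6/11).
Pull out 2: since 11 ≡ 3 (mod 8), (2/11) = -1.
Reciprocity: 3 ≡ 3 and 11 ≡ 3 (mod 4), so (3/11) = −(11/3).
Reduce top mod 3: now compute (2/3).
Pull out 2: since 3 ≡ 3 (mod 8), (2/3) = -1.
Reached (1/3) = 1. Collecting the sign flips along the way, the symbol is +1.

1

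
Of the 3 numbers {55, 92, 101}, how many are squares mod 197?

3

(55/197) = +1 → QR.
(92/197) = +1 → QR.
(101/197) = +1 → QR.
Total quadratic residues among the 3: 3.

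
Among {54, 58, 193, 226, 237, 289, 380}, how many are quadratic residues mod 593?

(54/593) = -1 → non-residue.
(58/593) = +1 → QR.
(193/593) = +1 → QR.
(226/593) = +1 → QR.
(237/593) = -1 → non-residue.
(289/593) = +1 → QR.
(380/593) = -1 → non-residue.
Total quadratic residues among the 7: 4.

4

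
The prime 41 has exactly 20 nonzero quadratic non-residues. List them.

3,6,7,11,12,13,14,15,17,19,22,24,26,27,28,29,30,34,35,38

Square k = 1,…,20 (k and 41−k give the same square):
1²=1, 2²=4, 3²=9, 4²=16, 5²=25, 6²=36, 7²≡8, 8²≡23, 9²≡40, 10²≡18, 11²≡39, 12²≡21, 13²≡5, 14²≡32, 15²≡20, 16²≡10, 17²≡2, 18²≡37, 19²≡33, 20²≡31 (mod 41).
The residues are {1, 2, 4, 5, 8, 9, 10, 16, 18, 20, 21, 23, 25, 31, 32, 33, 36, 37, 39, 40}; the non-residues are the remaining 20 nonzero classes.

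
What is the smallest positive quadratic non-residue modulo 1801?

11

(2/1801) = +1, so 2 is a residue.
(3/1801) = +1, so 3 is a residue.
(4/1801) = +1, so 4 is a residue.
(5/1801) = +1, so 5 is a residue.
(6/1801) = +1, so 6 is a residue.
(7/1801) = +1, so 7 is a residue.
(8/1801) = +1, so 8 is a residue.
(9/1801) = +1, so 9 is a residue.
(10/1801) = +1, so 10 is a residue.
(11/1801) = −1, so 11 is the smallest positive non-residue mod 1801.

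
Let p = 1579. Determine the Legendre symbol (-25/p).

-1

First reduce: -25 ≡ 1554 (mod 1579).
Pull out 2: since 1579 ≡ 3 (mod 8), (2/1579) = -1.
Reciprocity: 777 ≡ 1 and 1579 ≡ 3 (mod 4), so (777/1579) = +(1579/777).
Reduce top mod 777: now compute (25/777).
Reciprocity: 25 ≡ 1 and 777 ≡ 1 (mod 4), so (25/777) = +(777/25).
Reduce top mod 25: now compute (2/25).
Pull out 2: since 25 ≡ 1 (mod 8), (2/25) = +1.
Reached (1/25) = 1. Collecting the sign flips along the way, the symbol is -1.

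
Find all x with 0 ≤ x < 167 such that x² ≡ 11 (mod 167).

41, 126

Since 167 ≡ 3 (mod 4), a square root of 11 is 11^((167+1)/4) = 11^42 mod 167.
Repeated squaring: 11^2≡121, 11^4≡112, 11^8≡19, 11^16≡27, 11^32≡61 (mod 167).
11^42 = 11^(32+8+2) ≡ 126 (mod 167).
Check: 126² = 15876 ≡ 11 (mod 167). The two roots are 41 and 126.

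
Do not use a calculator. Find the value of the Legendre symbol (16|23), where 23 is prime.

1

Pull out 2^4: since 23 ≡ 7 (mod 8), (2/23) = +1, so (2/23)^4 = +1.
Reached (1/23) = 1. Collecting the sign flips along the way, the symbol is +1.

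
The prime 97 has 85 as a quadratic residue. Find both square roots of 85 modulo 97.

97 ≡ 1 (mod 4), so we find a root by search.
Trying successive values, 45² = 2025 ≡ 85 (mod 97). The other root is 97 − 45 = 52.

45, 52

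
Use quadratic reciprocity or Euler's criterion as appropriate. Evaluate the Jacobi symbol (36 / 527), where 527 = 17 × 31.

1

Pull out 2^2: since 527 ≡ 7 (mod 8), (2/527) = +1, so (2/527)^2 = +1.
Reciprocity: 9 ≡ 1 and 527 ≡ 3 (mod 4), so (9/527) = +(527/9).
Reduce top mod 9: now compute (5/9).
Reciprocity: 5 ≡ 1 and 9 ≡ 1 (mod 4), so (5/9) = +(9/5).
Reduce top mod 5: now compute (4/5).
Pull out 2^2: since 5 ≡ 5 (mod 8), (2/5) = -1, so (2/5)^2 = +1.
Reached (1/5) = 1. Collecting the sign flips along the way, the symbol is +1.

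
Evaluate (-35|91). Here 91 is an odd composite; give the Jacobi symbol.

First reduce: -35 ≡ 56 (mod 91).
Pull out 2^3: since 91 ≡ 3 (mod 8), (2/91) = -1, so (2/91)^3 = -1.
Reciprocity: 7 ≡ 3 and 91 ≡ 3 (mod 4), so (7/91) = −(91/7).
Reduce top mod 7: now compute (0/7).
Top reduces to 0: gcd > 1, so the symbol is 0.

0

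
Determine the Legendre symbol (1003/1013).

1

Euler's criterion: (1003/1013) ≡ 1003^506 (mod 1013).
1003^2 ≡ 100 (mod 1013)
1003^4 ≡ 883 (mod 1013)
1003^8 ≡ 692 (mod 1013)
1003^16 ≡ 728 (mod 1013)
1003^32 ≡ 185 (mod 1013)
1003^64 ≡ 796 (mod 1013)
1003^128 ≡ 491 (mod 1013)
1003^256 ≡ 1000 (mod 1013)
1003^506 = 1003^(256+128+64+32+16+8+2) ≡ 1 (mod 1013).
Result is 1, so (1003/1013) = 1.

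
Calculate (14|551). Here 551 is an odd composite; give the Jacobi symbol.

Pull out 2: since 551 ≡ 7 (mod 8), (2/551) = +1.
Reciprocity: 7 ≡ 3 and 551 ≡ 3 (mod 4), so (7/551) = −(551/7).
Reduce top mod 7: now compute (5/7).
Reciprocity: 5 ≡ 1 and 7 ≡ 3 (mod 4), so (5/7) = +(7/5).
Reduce top mod 5: now compute (2/5).
Pull out 2: since 5 ≡ 5 (mod 8), (2/5) = -1.
Reached (1/5) = 1. Collecting the sign flips along the way, the symbol is +1.

1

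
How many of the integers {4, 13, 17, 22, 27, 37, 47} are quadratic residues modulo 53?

(4/53) = +1 → QR.
(13/53) = +1 → QR.
(17/53) = +1 → QR.
(22/53) = -1 → non-residue.
(27/53) = -1 → non-residue.
(37/53) = +1 → QR.
(47/53) = +1 → QR.
Total quadratic residues among the 7: 5.

5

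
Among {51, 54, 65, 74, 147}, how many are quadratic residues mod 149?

(51/149) = -1 → non-residue.
(54/149) = +1 → QR.
(65/149) = -1 → non-residue.
(74/149) = -1 → non-residue.
(147/149) = -1 → non-residue.
Total quadratic residues among the 5: 1.

1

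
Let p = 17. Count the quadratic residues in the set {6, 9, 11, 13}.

(6/17) = -1 → non-residue.
(9/17) = +1 → QR.
(11/17) = -1 → non-residue.
(13/17) = +1 → QR.
Total quadratic residues among the 4: 2.

2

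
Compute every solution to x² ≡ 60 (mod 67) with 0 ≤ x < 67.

Since 67 ≡ 3 (mod 4), a square root of 60 is 60^((67+1)/4) = 60^17 mod 67.
Repeated squaring: 60^2≡49, 60^4≡56, 60^8≡54, 60^16≡35 (mod 67).
60^17 = 60^(16+1) ≡ 23 (mod 67).
Check: 23² = 529 ≡ 60 (mod 67). The two roots are 23 and 44.

23, 44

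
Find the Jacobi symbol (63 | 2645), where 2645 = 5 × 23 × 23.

Reciprocity: 63 ≡ 3 and 2645 ≡ 1 (mod 4), so (63/2645) = +(2645/63).
Reduce top mod 63: now compute (62/63).
Pull out 2: since 63 ≡ 7 (mod 8), (2/63) = +1.
Reciprocity: 31 ≡ 3 and 63 ≡ 3 (mod 4), so (31/63) = −(63/31).
Reduce top mod 31: now compute (1/31).
Reached (1/31) = 1. Collecting the sign flips along the way, the symbol is -1.

-1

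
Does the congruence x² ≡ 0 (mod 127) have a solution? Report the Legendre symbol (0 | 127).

0

Top reduces to 0: gcd > 1, so the symbol is 0.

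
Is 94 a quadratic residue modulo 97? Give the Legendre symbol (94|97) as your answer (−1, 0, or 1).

Euler's criterion: (94/97) ≡ 94^48 (mod 97).
94^2 ≡ 9 (mod 97)
94^4 ≡ 81 (mod 97)
94^8 ≡ 62 (mod 97)
94^16 ≡ 61 (mod 97)
94^32 ≡ 35 (mod 97)
94^48 = 94^(32+16) ≡ 1 (mod 97).
Result is 1, so (94/97) = 1.

1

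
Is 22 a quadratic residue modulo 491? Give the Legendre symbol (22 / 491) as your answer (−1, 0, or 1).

-1

Euler's criterion: (22/491) ≡ 22^245 (mod 491).
22^2 ≡ 484 (mod 491)
22^4 ≡ 49 (mod 491)
22^8 ≡ 437 (mod 491)
22^16 ≡ 461 (mod 491)
22^32 ≡ 409 (mod 491)
22^64 ≡ 341 (mod 491)
22^128 ≡ 405 (mod 491)
22^245 = 22^(128+64+32+16+4+1) ≡ 490 (mod 491).
Result is 490 ≡ −1, so (22/491) = −1.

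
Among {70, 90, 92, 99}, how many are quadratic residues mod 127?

(70/127) = +1 → QR.
(90/127) = -1 → non-residue.
(92/127) = -1 → non-residue.
(99/127) = +1 → QR.
Total quadratic residues among the 4: 2.

2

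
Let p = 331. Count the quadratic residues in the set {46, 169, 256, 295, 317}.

(46/331) = +1 → QR.
(169/331) = +1 → QR.
(256/331) = +1 → QR.
(295/331) = -1 → non-residue.
(317/331) = -1 → non-residue.
Total quadratic residues among the 5: 3.

3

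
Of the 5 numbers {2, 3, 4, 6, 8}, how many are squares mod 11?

(2/11) = -1 → non-residue.
(3/11) = +1 → QR.
(4/11) = +1 → QR.
(6/11) = -1 → non-residue.
(8/11) = -1 → non-residue.
Total quadratic residues among the 5: 2.

2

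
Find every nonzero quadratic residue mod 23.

1, 2, 3, 4, 6, 8, 9, 12, 13, 16, 18

Square k = 1,…,11 (k and 23−k give the same square):
1²=1, 2²=4, 3²=9, 4²=16, 5²≡2, 6²≡13, 7²≡3, 8²≡18, 9²≡12, 10²≡8, 11²≡6 (mod 23).
So the quadratic residues mod 23 are {1, 2, 3, 4, 6, 8, 9, 12, 13, 16, 18}.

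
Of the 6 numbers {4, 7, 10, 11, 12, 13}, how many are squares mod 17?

(4/17) = +1 → QR.
(7/17) = -1 → non-residue.
(10/17) = -1 → non-residue.
(11/17) = -1 → non-residue.
(12/17) = -1 → non-residue.
(13/17) = +1 → QR.
Total quadratic residues among the 6: 2.

2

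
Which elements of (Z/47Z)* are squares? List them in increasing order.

Square k = 1,…,23 (k and 47−k give the same square):
1²=1, 2²=4, 3²=9, 4²=16, 5²=25, 6²=36, 7²≡2, 8²≡17, 9²≡34, 10²≡6, 11²≡27, 12²≡3, 13²≡28, 14²≡8, 15²≡37, 16²≡21, 17²≡7, 18²≡42, 19²≡32, 20²≡24, 21²≡18, 22²≡14, 23²≡12 (mod 47).
So the quadratic residues mod 47 are {1, 2, 3, 4, 6, 7, 8, 9, 12, 14, 16, 17, 18, 21, 24, 25, 27, 28, 32, 34, 36, 37, 42}.

1 2 3 4 6 7 8 9 12 14 16 17 18 21 24 25 27 28 32 34 36 37 42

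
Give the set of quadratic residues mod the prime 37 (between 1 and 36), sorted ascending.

Square k = 1,…,18 (k and 37−k give the same square):
1²=1, 2²=4, 3²=9, 4²=16, 5²=25, 6²=36, 7²≡12, 8²≡27, 9²≡7, 10²≡26, 11²≡10, 12²≡33, 13²≡21, 14²≡11, 15²≡3, 16²≡34, 17²≡30, 18²≡28 (mod 37).
So the quadratic residues mod 37 are {1, 3, 4, 7, 9, 10, 11, 12, 16, 21, 25, 26, 27, 28, 30, 33, 34, 36}.

1,3,4,7,9,10,11,12,16,21,25,26,27,28,30,33,34,36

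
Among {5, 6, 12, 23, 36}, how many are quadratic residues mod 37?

(5/37) = -1 → non-residue.
(6/37) = -1 → non-residue.
(12/37) = +1 → QR.
(23/37) = -1 → non-residue.
(36/37) = +1 → QR.
Total quadratic residues among the 5: 2.

2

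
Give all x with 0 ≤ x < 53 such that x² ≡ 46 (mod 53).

53 ≡ 1 (mod 4), so we find a root by search.
Trying successive values, 24² = 576 ≡ 46 (mod 53). The other root is 53 − 24 = 29.

24, 29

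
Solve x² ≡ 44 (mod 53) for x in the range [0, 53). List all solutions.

16, 37

53 ≡ 1 (mod 4), so we find a root by search.
Trying successive values, 16² = 256 ≡ 44 (mod 53). The other root is 53 − 16 = 37.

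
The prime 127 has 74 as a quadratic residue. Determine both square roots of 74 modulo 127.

Since 127 ≡ 3 (mod 4), a square root of 74 is 74^((127+1)/4) = 74^32 mod 127.
Repeated squaring: 74^2≡15, 74^4≡98, 74^8≡79, 74^16≡18, 74^32≡70 (mod 127).
74^32 = 74^(32) ≡ 70 (mod 127).
Check: 70² = 4900 ≡ 74 (mod 127). The two roots are 57 and 70.

57, 70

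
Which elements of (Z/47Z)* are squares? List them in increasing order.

Square k = 1,…,23 (k and 47−k give the same square):
1²=1, 2²=4, 3²=9, 4²=16, 5²=25, 6²=36, 7²≡2, 8²≡17, 9²≡34, 10²≡6, 11²≡27, 12²≡3, 13²≡28, 14²≡8, 15²≡37, 16²≡21, 17²≡7, 18²≡42, 19²≡32, 20²≡24, 21²≡18, 22²≡14, 23²≡12 (mod 47).
So the quadratic residues mod 47 are {1, 2, 3, 4, 6, 7, 8, 9, 12, 14, 16, 17, 18, 21, 24, 25, 27, 28, 32, 34, 36, 37, 42}.

1, 2, 3, 4, 6, 7, 8, 9, 12, 14, 16, 17, 18, 21, 24, 25, 27, 28, 32, 34, 36, 37, 42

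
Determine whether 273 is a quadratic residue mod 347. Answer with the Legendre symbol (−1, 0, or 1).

-1

Reciprocity: 273 ≡ 1 and 347 ≡ 3 (mod 4), so (273/347) = +(347/273).
Reduce top mod 273: now compute (74/273).
Pull out 2: since 273 ≡ 1 (mod 8), (2/273) = +1.
Reciprocity: 37 ≡ 1 and 273 ≡ 1 (mod 4), so (37/273) = +(273/37).
Reduce top mod 37: now compute (14/37).
Pull out 2: since 37 ≡ 5 (mod 8), (2/37) = -1.
Reciprocity: 7 ≡ 3 and 37 ≡ 1 (mod 4), so (7/37) = +(37/7).
Reduce top mod 7: now compute (2/7).
Pull out 2: since 7 ≡ 7 (mod 8), (2/7) = +1.
Reached (1/7) = 1. Collecting the sign flips along the way, the symbol is -1.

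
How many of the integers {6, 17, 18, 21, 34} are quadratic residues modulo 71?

(6/71) = +1 → QR.
(17/71) = -1 → non-residue.
(18/71) = +1 → QR.
(21/71) = -1 → non-residue.
(34/71) = -1 → non-residue.
Total quadratic residues among the 5: 2.

2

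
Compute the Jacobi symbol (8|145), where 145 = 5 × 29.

Pull out 2^3: since 145 ≡ 1 (mod 8), (2/145) = +1, so (2/145)^3 = +1.
Reached (1/145) = 1. Collecting the sign flips along the way, the symbol is +1.

1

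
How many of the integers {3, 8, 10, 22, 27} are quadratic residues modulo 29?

(3/29) = -1 → non-residue.
(8/29) = -1 → non-residue.
(10/29) = -1 → non-residue.
(22/29) = +1 → QR.
(27/29) = -1 → non-residue.
Total quadratic residues among the 5: 1.

1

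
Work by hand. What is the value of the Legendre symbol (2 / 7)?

1

Pull out 2: since 7 ≡ 7 (mod 8), (2/7) = +1.
Reached (1/7) = 1. Collecting the sign flips along the way, the symbol is +1.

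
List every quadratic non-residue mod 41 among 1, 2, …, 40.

3, 6, 7, 11, 12, 13, 14, 15, 17, 19, 22, 24, 26, 27, 28, 29, 30, 34, 35, 38

Square k = 1,…,20 (k and 41−k give the same square):
1²=1, 2²=4, 3²=9, 4²=16, 5²=25, 6²=36, 7²≡8, 8²≡23, 9²≡40, 10²≡18, 11²≡39, 12²≡21, 13²≡5, 14²≡32, 15²≡20, 16²≡10, 17²≡2, 18²≡37, 19²≡33, 20²≡31 (mod 41).
The residues are {1, 2, 4, 5, 8, 9, 10, 16, 18, 20, 21, 23, 25, 31, 32, 33, 36, 37, 39, 40}; the non-residues are the remaining 20 nonzero classes.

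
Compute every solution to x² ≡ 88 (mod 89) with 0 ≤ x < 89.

89 ≡ 1 (mod 4), so we find a root by search.
Trying successive values, 34² = 1156 ≡ 88 (mod 89). The other root is 89 − 34 = 55.

34, 55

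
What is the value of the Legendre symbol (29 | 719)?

Reciprocity: 29 ≡ 1 and 719 ≡ 3 (mod 4), so (29/719) = +(719/29).
Reduce top mod 29: now compute (23/29).
Reciprocity: 23 ≡ 3 and 29 ≡ 1 (mod 4), so (23/29) = +(29/23).
Reduce top mod 23: now compute (6/23).
Pull out 2: since 23 ≡ 7 (mod 8), (2/23) = +1.
Reciprocity: 3 ≡ 3 and 23 ≡ 3 (mod 4), so (3/23) = −(23/3).
Reduce top mod 3: now compute (2/3).
Pull out 2: since 3 ≡ 3 (mod 8), (2/3) = -1.
Reached (1/3) = 1. Collecting the sign flips along the way, the symbol is +1.

1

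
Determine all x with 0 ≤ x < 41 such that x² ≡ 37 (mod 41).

41 ≡ 1 (mod 4), so we find a root by search.
Trying successive values, 18² = 324 ≡ 37 (mod 41). The other root is 41 − 18 = 23.

18, 23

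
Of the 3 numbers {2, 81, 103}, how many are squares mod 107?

1

(2/107) = -1 → non-residue.
(81/107) = +1 → QR.
(103/107) = -1 → non-residue.
Total quadratic residues among the 3: 1.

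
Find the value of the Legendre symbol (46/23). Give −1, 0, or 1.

0

First reduce: 46 ≡ 0 (mod 23).
Top reduces to 0: gcd > 1, so the symbol is 0.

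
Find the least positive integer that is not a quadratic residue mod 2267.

2

(2/2267) = −1, so 2 is the smallest positive non-residue mod 2267.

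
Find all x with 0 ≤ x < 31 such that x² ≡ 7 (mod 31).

Since 31 ≡ 3 (mod 4), a square root of 7 is 7^((31+1)/4) = 7^8 mod 31.
Repeated squaring: 7^2≡18, 7^4≡14, 7^8≡10 (mod 31).
7^8 = 7^(8) ≡ 10 (mod 31).
Check: 10² = 100 ≡ 7 (mod 31). The two roots are 10 and 21.

10, 21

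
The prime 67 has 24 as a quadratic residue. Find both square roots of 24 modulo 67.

Since 67 ≡ 3 (mod 4), a square root of 24 is 24^((67+1)/4) = 24^17 mod 67.
Repeated squaring: 24^2≡40, 24^4≡59, 24^8≡64, 24^16≡9 (mod 67).
24^17 = 24^(16+1) ≡ 15 (mod 67).
Check: 15² = 225 ≡ 24 (mod 67). The two roots are 15 and 52.

15, 52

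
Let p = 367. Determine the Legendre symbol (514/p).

Euler's criterion: (514/367) ≡ 147^183 (mod 367).
147^2 ≡ 323 (mod 367)
147^4 ≡ 101 (mod 367)
147^8 ≡ 292 (mod 367)
147^16 ≡ 120 (mod 367)
147^32 ≡ 87 (mod 367)
147^64 ≡ 229 (mod 367)
147^128 ≡ 327 (mod 367)
147^183 = 147^(128+32+16+4+2+1) ≡ 366 (mod 367).
Result is 366 ≡ −1, so (514/367) = −1.

-1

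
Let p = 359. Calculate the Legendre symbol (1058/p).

1

First reduce: 1058 ≡ 340 (mod 359).
Pull out 2^2: since 359 ≡ 7 (mod 8), (2/359) = +1, so (2/359)^2 = +1.
Reciprocity: 85 ≡ 1 and 359 ≡ 3 (mod 4), so (85/359) = +(359/85).
Reduce top mod 85: now compute (19/85).
Reciprocity: 19 ≡ 3 and 85 ≡ 1 (mod 4), so (19/85) = +(85/19).
Reduce top mod 19: now compute (9/19).
Reciprocity: 9 ≡ 1 and 19 ≡ 3 (mod 4), so (9/19) = +(19/9).
Reduce top mod 9: now compute (1/9).
Reached (1/9) = 1. Collecting the sign flips along the way, the symbol is +1.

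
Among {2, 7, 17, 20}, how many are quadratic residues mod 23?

1

(2/23) = +1 → QR.
(7/23) = -1 → non-residue.
(17/23) = -1 → non-residue.
(20/23) = -1 → non-residue.
Total quadratic residues among the 4: 1.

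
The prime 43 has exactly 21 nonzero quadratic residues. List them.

Square k = 1,…,21 (k and 43−k give the same square):
1²=1, 2²=4, 3²=9, 4²=16, 5²=25, 6²=36, 7²≡6, 8²≡21, 9²≡38, 10²≡14, 11²≡35, 12²≡15, 13²≡40, 14²≡24, 15²≡10, 16²≡41, 17²≡31, 18²≡23, 19²≡17, 20²≡13, 21²≡11 (mod 43).
So the quadratic residues mod 43 are {1, 4, 6, 9, 10, 11, 13, 14, 15, 16, 17, 21, 23, 24, 25, 31, 35, 36, 38, 40, 41}.

1 4 6 9 10 11 13 14 15 16 17 21 23 24 25 31 35 36 38 40 41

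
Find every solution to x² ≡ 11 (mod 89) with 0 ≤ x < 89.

10, 79

89 ≡ 1 (mod 4), so we find a root by search.
Trying successive values, 10² = 100 ≡ 11 (mod 89). The other root is 89 − 10 = 79.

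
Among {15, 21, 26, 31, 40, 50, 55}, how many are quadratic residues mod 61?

(15/61) = +1 → QR.
(21/61) = -1 → non-residue.
(26/61) = -1 → non-residue.
(31/61) = -1 → non-residue.
(40/61) = -1 → non-residue.
(50/61) = -1 → non-residue.
(55/61) = -1 → non-residue.
Total quadratic residues among the 7: 1.

1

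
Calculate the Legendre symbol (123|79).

First reduce: 123 ≡ 44 (mod 79).
Pull out 2^2: since 79 ≡ 7 (mod 8), (2/79) = +1, so (2/79)^2 = +1.
Reciprocity: 11 ≡ 3 and 79 ≡ 3 (mod 4), so (11/79) = −(79/11).
Reduce top mod 11: now compute (2/11).
Pull out 2: since 11 ≡ 3 (mod 8), (2/11) = -1.
Reached (1/11) = 1. Collecting the sign flips along the way, the symbol is +1.

1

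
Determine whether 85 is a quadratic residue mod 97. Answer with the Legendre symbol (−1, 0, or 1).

1

Reciprocity: 85 ≡ 1 and 97 ≡ 1 (mod 4), so (85/97) = +(97/85).
Reduce top mod 85: now compute (12/85).
Pull out 2^2: since 85 ≡ 5 (mod 8), (2/85) = -1, so (2/85)^2 = +1.
Reciprocity: 3 ≡ 3 and 85 ≡ 1 (mod 4), so (3/85) = +(85/3).
Reduce top mod 3: now compute (1/3).
Reached (1/3) = 1. Collecting the sign flips along the way, the symbol is +1.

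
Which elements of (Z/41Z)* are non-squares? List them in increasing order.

3,6,7,11,12,13,14,15,17,19,22,24,26,27,28,29,30,34,35,38

Square k = 1,…,20 (k and 41−k give the same square):
1²=1, 2²=4, 3²=9, 4²=16, 5²=25, 6²=36, 7²≡8, 8²≡23, 9²≡40, 10²≡18, 11²≡39, 12²≡21, 13²≡5, 14²≡32, 15²≡20, 16²≡10, 17²≡2, 18²≡37, 19²≡33, 20²≡31 (mod 41).
The residues are {1, 2, 4, 5, 8, 9, 10, 16, 18, 20, 21, 23, 25, 31, 32, 33, 36, 37, 39, 40}; the non-residues are the remaining 20 nonzero classes.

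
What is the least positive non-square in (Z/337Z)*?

(2/337) = +1, so 2 is a residue.
(3/337) = +1, so 3 is a residue.
(4/337) = +1, so 4 is a residue.
(5/337) = −1, so 5 is the smallest positive non-residue mod 337.

5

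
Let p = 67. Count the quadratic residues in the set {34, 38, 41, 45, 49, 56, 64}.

(34/67) = -1 → non-residue.
(38/67) = -1 → non-residue.
(41/67) = -1 → non-residue.
(45/67) = -1 → non-residue.
(49/67) = +1 → QR.
(56/67) = +1 → QR.
(64/67) = +1 → QR.
Total quadratic residues among the 7: 3.

3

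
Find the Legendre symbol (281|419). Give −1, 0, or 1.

1

Reciprocity: 281 ≡ 1 and 419 ≡ 3 (mod 4), so (281/419) = +(419/281).
Reduce top mod 281: now compute (138/281).
Pull out 2: since 281 ≡ 1 (mod 8), (2/281) = +1.
Reciprocity: 69 ≡ 1 and 281 ≡ 1 (mod 4), so (69/281) = +(281/69).
Reduce top mod 69: now compute (5/69).
Reciprocity: 5 ≡ 1 and 69 ≡ 1 (mod 4), so (5/69) = +(69/5).
Reduce top mod 5: now compute (4/5).
Pull out 2^2: since 5 ≡ 5 (mod 8), (2/5) = -1, so (2/5)^2 = +1.
Reached (1/5) = 1. Collecting the sign flips along the way, the symbol is +1.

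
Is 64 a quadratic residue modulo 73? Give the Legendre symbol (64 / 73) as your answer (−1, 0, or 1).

Pull out 2^6: since 73 ≡ 1 (mod 8), (2/73) = +1, so (2/73)^6 = +1.
Reached (1/73) = 1. Collecting the sign flips along the way, the symbol is +1.

1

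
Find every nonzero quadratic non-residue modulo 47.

5,10,11,13,15,19,20,22,23,26,29,30,31,33,35,38,39,40,41,43,44,45,46

Square k = 1,…,23 (k and 47−k give the same square):
1²=1, 2²=4, 3²=9, 4²=16, 5²=25, 6²=36, 7²≡2, 8²≡17, 9²≡34, 10²≡6, 11²≡27, 12²≡3, 13²≡28, 14²≡8, 15²≡37, 16²≡21, 17²≡7, 18²≡42, 19²≡32, 20²≡24, 21²≡18, 22²≡14, 23²≡12 (mod 47).
The residues are {1, 2, 3, 4, 6, 7, 8, 9, 12, 14, 16, 17, 18, 21, 24, 25, 27, 28, 32, 34, 36, 37, 42}; the non-residues are the remaining 23 nonzero classes.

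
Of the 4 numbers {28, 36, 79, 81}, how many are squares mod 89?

3

(28/89) = -1 → non-residue.
(36/89) = +1 → QR.
(79/89) = +1 → QR.
(81/89) = +1 → QR.
Total quadratic residues among the 4: 3.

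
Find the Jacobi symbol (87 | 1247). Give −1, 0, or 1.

0

Reciprocity: 87 ≡ 3 and 1247 ≡ 3 (mod 4), so (87/1247) = −(1247/87).
Reduce top mod 87: now compute (29/87).
Reciprocity: 29 ≡ 1 and 87 ≡ 3 (mod 4), so (29/87) = +(87/29).
Reduce top mod 29: now compute (0/29).
Top reduces to 0: gcd > 1, so the symbol is 0.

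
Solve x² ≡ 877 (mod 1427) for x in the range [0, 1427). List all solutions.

Since 1427 ≡ 3 (mod 4), a square root of 877 is 877^((1427+1)/4) = 877^357 mod 1427.
Repeated squaring: 877^2≡1403, 877^4≡576, 877^8≡712, 877^16≡359, 877^32≡451, 877^64≡767, 877^128≡365, 877^256≡514 (mod 1427).
877^357 = 877^(256+64+32+4+1) ≡ 48 (mod 1427).
Check: 48² = 2304 ≡ 877 (mod 1427). The two roots are 48 and 1379.

48, 1379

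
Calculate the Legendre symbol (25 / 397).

1

Euler's criterion: (25/397) ≡ 25^198 (mod 397).
25^2 ≡ 228 (mod 397)
25^4 ≡ 374 (mod 397)
25^8 ≡ 132 (mod 397)
25^16 ≡ 353 (mod 397)
25^32 ≡ 348 (mod 397)
25^64 ≡ 19 (mod 397)
25^128 ≡ 361 (mod 397)
25^198 = 25^(128+64+4+2) ≡ 1 (mod 397).
Result is 1, so (25/397) = 1.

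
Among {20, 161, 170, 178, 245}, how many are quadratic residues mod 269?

3

(20/269) = +1 → QR.
(161/269) = -1 → non-residue.
(170/269) = +1 → QR.
(178/269) = -1 → non-residue.
(245/269) = +1 → QR.
Total quadratic residues among the 5: 3.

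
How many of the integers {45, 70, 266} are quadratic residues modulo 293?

(45/293) = -1 → non-residue.
(70/293) = -1 → non-residue.
(266/293) = -1 → non-residue.
Total quadratic residues among the 3: 0.

0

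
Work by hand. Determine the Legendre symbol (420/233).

First reduce: 420 ≡ 187 (mod 233).
Reciprocity: 187 ≡ 3 and 233 ≡ 1 (mod 4), so (187/233) = +(233/187).
Reduce top mod 187: now compute (46/187).
Pull out 2: since 187 ≡ 3 (mod 8), (2/187) = -1.
Reciprocity: 23 ≡ 3 and 187 ≡ 3 (mod 4), so (23/187) = −(187/23).
Reduce top mod 23: now compute (3/23).
Reciprocity: 3 ≡ 3 and 23 ≡ 3 (mod 4), so (3/23) = −(23/3).
Reduce top mod 3: now compute (2/3).
Pull out 2: since 3 ≡ 3 (mod 8), (2/3) = -1.
Reached (1/3) = 1. Collecting the sign flips along the way, the symbol is +1.

1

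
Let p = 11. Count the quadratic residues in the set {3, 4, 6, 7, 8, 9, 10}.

3

(3/11) = +1 → QR.
(4/11) = +1 → QR.
(6/11) = -1 → non-residue.
(7/11) = -1 → non-residue.
(8/11) = -1 → non-residue.
(9/11) = +1 → QR.
(10/11) = -1 → non-residue.
Total quadratic residues among the 7: 3.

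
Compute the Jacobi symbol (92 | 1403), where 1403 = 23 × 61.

Pull out 2^2: since 1403 ≡ 3 (mod 8), (2/1403) = -1, so (2/1403)^2 = +1.
Reciprocity: 23 ≡ 3 and 1403 ≡ 3 (mod 4), so (23/1403) = −(1403/23).
Reduce top mod 23: now compute (0/23).
Top reduces to 0: gcd > 1, so the symbol is 0.

0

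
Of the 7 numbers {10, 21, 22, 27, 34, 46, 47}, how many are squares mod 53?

3

(10/53) = +1 → QR.
(21/53) = -1 → non-residue.
(22/53) = -1 → non-residue.
(27/53) = -1 → non-residue.
(34/53) = -1 → non-residue.
(46/53) = +1 → QR.
(47/53) = +1 → QR.
Total quadratic residues among the 7: 3.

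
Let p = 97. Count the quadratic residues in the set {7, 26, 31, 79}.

(7/97) = -1 → non-residue.
(26/97) = -1 → non-residue.
(31/97) = +1 → QR.
(79/97) = +1 → QR.
Total quadratic residues among the 4: 2.

2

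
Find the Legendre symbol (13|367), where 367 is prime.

1

Euler's criterion: (13/367) ≡ 13^183 (mod 367).
13^2 ≡ 169 (mod 367)
13^4 ≡ 302 (mod 367)
13^8 ≡ 188 (mod 367)
13^16 ≡ 112 (mod 367)
13^32 ≡ 66 (mod 367)
13^64 ≡ 319 (mod 367)
13^128 ≡ 102 (mod 367)
13^183 = 13^(128+32+16+4+2+1) ≡ 1 (mod 367).
Result is 1, so (13/367) = 1.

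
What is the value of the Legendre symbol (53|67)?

Reciprocity: 53 ≡ 1 and 67 ≡ 3 (mod 4), so (53/67) = +(67/53).
Reduce top mod 53: now compute (14/53).
Pull out 2: since 53 ≡ 5 (mod 8), (2/53) = -1.
Reciprocity: 7 ≡ 3 and 53 ≡ 1 (mod 4), so (7/53) = +(53/7).
Reduce top mod 7: now compute (4/7).
Pull out 2^2: since 7 ≡ 7 (mod 8), (2/7) = +1, so (2/7)^2 = +1.
Reached (1/7) = 1. Collecting the sign flips along the way, the symbol is -1.

-1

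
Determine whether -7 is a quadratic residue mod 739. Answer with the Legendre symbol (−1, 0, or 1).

1

First reduce: -7 ≡ 732 (mod 739).
Pull out 2^2: since 739 ≡ 3 (mod 8), (2/739) = -1, so (2/739)^2 = +1.
Reciprocity: 183 ≡ 3 and 739 ≡ 3 (mod 4), so (183/739) = −(739/183).
Reduce top mod 183: now compute (7/183).
Reciprocity: 7 ≡ 3 and 183 ≡ 3 (mod 4), so (7/183) = −(183/7).
Reduce top mod 7: now compute (1/7).
Reached (1/7) = 1. Collecting the sign flips along the way, the symbol is +1.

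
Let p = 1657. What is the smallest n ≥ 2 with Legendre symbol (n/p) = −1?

(2/1657) = +1, so 2 is a residue.
(3/1657) = +1, so 3 is a residue.
(4/1657) = +1, so 4 is a residue.
(5/1657) = −1, so 5 is the smallest positive non-residue mod 1657.

5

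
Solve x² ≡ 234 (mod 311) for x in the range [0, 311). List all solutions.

143, 168

Since 311 ≡ 3 (mod 4), a square root of 234 is 234^((311+1)/4) = 234^78 mod 311.
Repeated squaring: 234^2≡20, 234^4≡89, 234^8≡146, 234^16≡168, 234^32≡234, 234^64≡20 (mod 311).
234^78 = 234^(64+8+4+2) ≡ 168 (mod 311).
Check: 168² = 28224 ≡ 234 (mod 311). The two roots are 143 and 168.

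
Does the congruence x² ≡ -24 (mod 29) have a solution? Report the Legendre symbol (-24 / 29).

1

First reduce: -24 ≡ 5 (mod 29).
Reciprocity: 5 ≡ 1 and 29 ≡ 1 (mod 4), so (5/29) = +(29/5).
Reduce top mod 5: now compute (4/5).
Pull out 2^2: since 5 ≡ 5 (mod 8), (2/5) = -1, so (2/5)^2 = +1.
Reached (1/5) = 1. Collecting the sign flips along the way, the symbol is +1.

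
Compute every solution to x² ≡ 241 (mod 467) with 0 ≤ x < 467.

Since 467 ≡ 3 (mod 4), a square root of 241 is 241^((467+1)/4) = 241^117 mod 467.
Repeated squaring: 241^2≡173, 241^4≡41, 241^8≡280, 241^16≡411, 241^32≡334, 241^64≡410 (mod 467).
241^117 = 241^(64+32+16+4+1) ≡ 360 (mod 467).
Check: 360² = 129600 ≡ 241 (mod 467). The two roots are 107 and 360.

107, 360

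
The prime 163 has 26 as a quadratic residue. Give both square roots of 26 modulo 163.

Since 163 ≡ 3 (mod 4), a square root of 26 is 26^((163+1)/4) = 26^41 mod 163.
Repeated squaring: 26^2≡24, 26^4≡87, 26^8≡71, 26^16≡151, 26^32≡144 (mod 163).
26^41 = 26^(32+8+1) ≡ 134 (mod 163).
Check: 134² = 17956 ≡ 26 (mod 163). The two roots are 29 and 134.

29, 134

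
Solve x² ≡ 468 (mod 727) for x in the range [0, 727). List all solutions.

110, 617

Since 727 ≡ 3 (mod 4), a square root of 468 is 468^((727+1)/4) = 468^182 mod 727.
Repeated squaring: 468^2≡197, 468^4≡278, 468^8≡222, 468^16≡575, 468^32≡567, 468^64≡155, 468^128≡34 (mod 727).
468^182 = 468^(128+32+16+4+2) ≡ 110 (mod 727).
Check: 110² = 12100 ≡ 468 (mod 727). The two roots are 110 and 617.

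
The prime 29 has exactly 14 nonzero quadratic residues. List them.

1,4,5,6,7,9,13,16,20,22,23,24,25,28

Square k = 1,…,14 (k and 29−k give the same square):
1²=1, 2²=4, 3²=9, 4²=16, 5²=25, 6²≡7, 7²≡20, 8²≡6, 9²≡23, 10²≡13, 11²≡5, 12²≡28, 13²≡24, 14²≡22 (mod 29).
So the quadratic residues mod 29 are {1, 4, 5, 6, 7, 9, 13, 16, 20, 22, 23, 24, 25, 28}.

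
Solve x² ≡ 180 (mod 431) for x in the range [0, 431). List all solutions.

207, 224

Since 431 ≡ 3 (mod 4), a square root of 180 is 180^((431+1)/4) = 180^108 mod 431.
Repeated squaring: 180^2≡75, 180^4≡22, 180^8≡53, 180^16≡223, 180^32≡164, 180^64≡174 (mod 431).
180^108 = 180^(64+32+8+4) ≡ 207 (mod 431).
Check: 207² = 42849 ≡ 180 (mod 431). The two roots are 207 and 224.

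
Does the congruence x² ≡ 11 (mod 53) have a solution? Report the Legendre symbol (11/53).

1

Reciprocity: 11 ≡ 3 and 53 ≡ 1 (mod 4), so (11/53) = +(53/11).
Reduce top mod 11: now compute (9/11).
Reciprocity: 9 ≡ 1 and 11 ≡ 3 (mod 4), so (9/11) = +(11/9).
Reduce top mod 9: now compute (2/9).
Pull out 2: since 9 ≡ 1 (mod 8), (2/9) = +1.
Reached (1/9) = 1. Collecting the sign flips along the way, the symbol is +1.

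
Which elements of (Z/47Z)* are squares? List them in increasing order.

1,2,3,4,6,7,8,9,12,14,16,17,18,21,24,25,27,28,32,34,36,37,42

Square k = 1,…,23 (k and 47−k give the same square):
1²=1, 2²=4, 3²=9, 4²=16, 5²=25, 6²=36, 7²≡2, 8²≡17, 9²≡34, 10²≡6, 11²≡27, 12²≡3, 13²≡28, 14²≡8, 15²≡37, 16²≡21, 17²≡7, 18²≡42, 19²≡32, 20²≡24, 21²≡18, 22²≡14, 23²≡12 (mod 47).
So the quadratic residues mod 47 are {1, 2, 3, 4, 6, 7, 8, 9, 12, 14, 16, 17, 18, 21, 24, 25, 27, 28, 32, 34, 36, 37, 42}.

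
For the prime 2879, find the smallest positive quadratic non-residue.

(2/2879) = +1, so 2 is a residue.
(3/2879) = +1, so 3 is a residue.
(4/2879) = +1, so 4 is a residue.
(5/2879) = +1, so 5 is a residue.
(6/2879) = +1, so 6 is a residue.
(7/2879) = −1, so 7 is the smallest positive non-residue mod 2879.

7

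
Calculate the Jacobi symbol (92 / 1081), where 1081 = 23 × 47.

0

Pull out 2^2: since 1081 ≡ 1 (mod 8), (2/1081) = +1, so (2/1081)^2 = +1.
Reciprocity: 23 ≡ 3 and 1081 ≡ 1 (mod 4), so (23/1081) = +(1081/23).
Reduce top mod 23: now compute (0/23).
Top reduces to 0: gcd > 1, so the symbol is 0.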